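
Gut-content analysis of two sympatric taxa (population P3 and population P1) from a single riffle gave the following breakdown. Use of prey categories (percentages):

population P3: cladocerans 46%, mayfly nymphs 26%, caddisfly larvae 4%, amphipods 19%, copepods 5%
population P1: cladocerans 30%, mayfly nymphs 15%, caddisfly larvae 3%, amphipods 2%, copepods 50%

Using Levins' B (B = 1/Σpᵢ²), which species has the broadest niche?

population P3

Convert percentages to proportions (divide by 100).
Σp_P3ᵢ² = 0.46² + 0.26² + 0.04² + 0.19² + 0.05² = 0.2116 + 0.0676 + 0.0016 + 0.0361 + 0.0025 = 0.3194
B_P3 = 1 / 0.3194 = 3.1309
Σp_P1ᵢ² = 0.30² + 0.15² + 0.03² + 0.02² + 0.50² = 0.0900 + 0.0225 + 0.0009 + 0.0004 + 0.2500 = 0.3638
B_P1 = 1 / 0.3638 = 2.7488
Highest B → broadest niche (most generalist): population P3 (B = 3.13).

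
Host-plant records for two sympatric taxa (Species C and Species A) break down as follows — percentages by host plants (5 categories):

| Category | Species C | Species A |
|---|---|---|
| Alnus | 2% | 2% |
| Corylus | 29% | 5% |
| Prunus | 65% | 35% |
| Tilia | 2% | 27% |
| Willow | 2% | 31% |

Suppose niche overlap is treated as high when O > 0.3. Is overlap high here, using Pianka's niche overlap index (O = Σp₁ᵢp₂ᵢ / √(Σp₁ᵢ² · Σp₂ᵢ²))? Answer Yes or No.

Convert percentages to proportions (divide by 100).
Σ p₁ᵢp₂ᵢ = 0.0004 + 0.0145 + 0.2275 + 0.0054 + 0.0062 = 0.2540
Σp_1ᵢ² = 0.02² + 0.29² + 0.65² + 0.02² + 0.02² = 0.0004 + 0.0841 + 0.4225 + 0.0004 + 0.0004 = 0.5078
Σp_2ᵢ² = 0.02² + 0.05² + 0.35² + 0.27² + 0.31² = 0.0004 + 0.0025 + 0.1225 + 0.0729 + 0.0961 = 0.2944
O = 0.2540 / √(0.5078 × 0.2944) = 0.2540 / 0.38665 = 0.6569
O = 0.6569 > 0.3 → Yes.

Yes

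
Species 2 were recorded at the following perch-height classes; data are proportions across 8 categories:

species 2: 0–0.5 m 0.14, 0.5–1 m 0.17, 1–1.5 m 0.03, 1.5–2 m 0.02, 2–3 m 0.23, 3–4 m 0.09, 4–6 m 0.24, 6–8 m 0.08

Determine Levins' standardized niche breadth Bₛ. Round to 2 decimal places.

0.67

Σpᵢ² = 0.14² + 0.17² + 0.03² + 0.02² + 0.23² + 0.09² + 0.24² + 0.08² = 0.0196 + 0.0289 + 0.0009 + 0.0004 + 0.0529 + 0.0081 + 0.0576 + 0.0064 = 0.1748
B = 1 / 0.1748 = 5.7208
Bₛ = (B − 1)/(n − 1) = (5.7208 − 1)/(8 − 1) = 4.7208/7 = 0.6744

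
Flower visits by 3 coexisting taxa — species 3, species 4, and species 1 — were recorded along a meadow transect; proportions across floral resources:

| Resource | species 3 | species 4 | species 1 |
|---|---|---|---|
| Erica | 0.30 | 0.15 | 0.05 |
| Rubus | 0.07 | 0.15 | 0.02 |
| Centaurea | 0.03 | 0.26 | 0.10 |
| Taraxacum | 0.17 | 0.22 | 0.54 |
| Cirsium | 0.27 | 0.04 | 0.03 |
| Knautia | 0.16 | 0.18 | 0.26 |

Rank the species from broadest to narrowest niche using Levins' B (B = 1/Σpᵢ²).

species 4 > species 3 > species 1

Σp_3ᵢ² = 0.30² + 0.07² + 0.03² + 0.17² + 0.27² + 0.16² = 0.0900 + 0.0049 + 0.0009 + 0.0289 + 0.0729 + 0.0256 = 0.2232
B_3 = 1 / 0.2232 = 4.4803
Σp_4ᵢ² = 0.15² + 0.15² + 0.26² + 0.22² + 0.04² + 0.18² = 0.0225 + 0.0225 + 0.0676 + 0.0484 + 0.0016 + 0.0324 = 0.1950
B_4 = 1 / 0.1950 = 5.1282
Σp_1ᵢ² = 0.05² + 0.02² + 0.10² + 0.54² + 0.03² + 0.26² = 0.0025 + 0.0004 + 0.0100 + 0.2916 + 0.0009 + 0.0676 = 0.3730
B_1 = 1 / 0.3730 = 2.6810
Ranking by B (broadest → narrowest): species 4 (5.13) > species 3 (4.48) > species 1 (2.68)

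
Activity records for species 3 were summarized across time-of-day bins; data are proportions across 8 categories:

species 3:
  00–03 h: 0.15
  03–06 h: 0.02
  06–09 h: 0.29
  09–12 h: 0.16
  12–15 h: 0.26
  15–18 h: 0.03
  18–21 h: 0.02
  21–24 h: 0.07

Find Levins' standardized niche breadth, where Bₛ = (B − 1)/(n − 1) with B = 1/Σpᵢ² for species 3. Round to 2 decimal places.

0.55

Σpᵢ² = 0.15² + 0.02² + 0.29² + 0.16² + 0.26² + 0.03² + 0.02² + 0.07² = 0.0225 + 0.0004 + 0.0841 + 0.0256 + 0.0676 + 0.0009 + 0.0004 + 0.0049 = 0.2064
B = 1 / 0.2064 = 4.8450
Bₛ = (B − 1)/(n − 1) = (4.8450 − 1)/(8 − 1) = 3.8450/7 = 0.5493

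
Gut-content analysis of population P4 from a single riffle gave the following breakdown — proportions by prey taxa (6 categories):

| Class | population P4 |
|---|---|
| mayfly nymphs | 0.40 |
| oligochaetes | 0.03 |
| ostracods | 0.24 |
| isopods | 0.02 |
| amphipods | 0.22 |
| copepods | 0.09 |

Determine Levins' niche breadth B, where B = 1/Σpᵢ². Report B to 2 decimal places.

Σpᵢ² = 0.40² + 0.03² + 0.24² + 0.02² + 0.22² + 0.09² = 0.1600 + 0.0009 + 0.0576 + 0.0004 + 0.0484 + 0.0081 = 0.2754
B = 1 / 0.2754 = 3.6311

3.63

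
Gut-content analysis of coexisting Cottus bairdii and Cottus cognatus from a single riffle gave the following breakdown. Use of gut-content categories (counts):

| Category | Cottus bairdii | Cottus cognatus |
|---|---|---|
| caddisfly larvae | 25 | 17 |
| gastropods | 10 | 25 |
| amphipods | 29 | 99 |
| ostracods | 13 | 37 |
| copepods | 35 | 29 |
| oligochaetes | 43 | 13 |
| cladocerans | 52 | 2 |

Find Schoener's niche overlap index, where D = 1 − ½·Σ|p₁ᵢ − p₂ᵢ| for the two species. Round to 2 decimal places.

0.53

Proportions for Cottus bairdii (n=207): 25/207=0.1208, 10/207=0.0483, 29/207=0.1401, 13/207=0.0628, 35/207=0.1691, 43/207=0.2077, 52/207=0.2512
Proportions for Cottus cognatus (n=222): 17/222=0.0766, 25/222=0.1126, 99/222=0.4459, 37/222=0.1667, 29/222=0.1306, 13/222=0.0586, 2/222=0.0090
Σ|p₁ᵢ − p₂ᵢ| = 0.0442 + 0.0643 + 0.3058 + 0.1039 + 0.0385 + 0.1491 + 0.2422 = 0.9480
D = 1 − ½ × 0.9480 = 1 − 0.47400 = 0.52600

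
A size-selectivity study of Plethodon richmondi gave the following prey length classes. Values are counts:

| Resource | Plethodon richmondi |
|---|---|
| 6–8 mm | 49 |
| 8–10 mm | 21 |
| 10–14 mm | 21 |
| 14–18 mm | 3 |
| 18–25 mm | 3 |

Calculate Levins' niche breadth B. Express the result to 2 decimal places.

2.85

Proportions for Plethodon richmondi (n=97): 49/97=0.5052, 21/97=0.2165, 21/97=0.2165, 3/97=0.0309, 3/97=0.0309
Σpᵢ² = 0.5052² + 0.2165² + 0.2165² + 0.0309² + 0.0309² = 0.255227 + 0.046872 + 0.046872 + 0.000955 + 0.000955 = 0.350881
B = 1 / 0.350881 = 2.8500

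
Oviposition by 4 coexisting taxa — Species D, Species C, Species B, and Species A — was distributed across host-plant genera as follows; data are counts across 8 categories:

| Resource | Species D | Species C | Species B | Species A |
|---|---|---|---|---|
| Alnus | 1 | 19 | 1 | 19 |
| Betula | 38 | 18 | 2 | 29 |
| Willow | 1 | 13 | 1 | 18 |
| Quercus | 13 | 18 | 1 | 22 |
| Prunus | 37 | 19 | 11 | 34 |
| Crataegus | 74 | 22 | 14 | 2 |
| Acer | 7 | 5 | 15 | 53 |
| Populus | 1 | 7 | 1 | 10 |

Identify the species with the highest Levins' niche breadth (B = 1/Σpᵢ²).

Proportions for Species D (n=172): 1/172=0.0058, 38/172=0.2209, 1/172=0.0058, 13/172=0.0756, 37/172=0.2151, 74/172=0.4302, 7/172=0.0407, 1/172=0.0058
Proportions for Species C (n=121): 19/121=0.1570, 18/121=0.1488, 13/121=0.1074, 18/121=0.1488, 19/121=0.1570, 22/121=0.1818, 5/121=0.0413, 7/121=0.0579
Proportions for Species B (n=46): 1/46=0.0217, 2/46=0.0435, 1/46=0.0217, 1/46=0.0217, 11/46=0.2391, 14/46=0.3043, 15/46=0.3261, 1/46=0.0217
Proportions for Species A (n=187): 19/187=0.1016, 29/187=0.1551, 18/187=0.0963, 22/187=0.1176, 34/187=0.1818, 2/187=0.0107, 53/187=0.2834, 10/187=0.0535
Σp_Dᵢ² = 0.0058² + 0.2209² + 0.0058² + 0.0756² + 0.2151² + 0.4302² + 0.0407² + 0.0058² = 0.000034 + 0.048797 + 0.000034 + 0.005715 + 0.046268 + 0.185072 + 0.001656 + 0.000034 = 0.287610
B_D = 1 / 0.287610 = 3.4769
Σp_Cᵢ² = 0.1570² + 0.1488² + 0.1074² + 0.1488² + 0.1570² + 0.1818² + 0.0413² + 0.0579² = 0.024649 + 0.022141 + 0.011535 + 0.022141 + 0.024649 + 0.033051 + 0.001706 + 0.003352 = 0.143224
B_C = 1 / 0.143224 = 6.9821
Σp_Bᵢ² = 0.0217² + 0.0435² + 0.0217² + 0.0217² + 0.2391² + 0.3043² + 0.3261² + 0.0217² = 0.000471 + 0.001892 + 0.000471 + 0.000471 + 0.057169 + 0.092598 + 0.106341 + 0.000471 = 0.259884
B_B = 1 / 0.259884 = 3.8479
Σp_Aᵢ² = 0.1016² + 0.1551² + 0.0963² + 0.1176² + 0.1818² + 0.0107² + 0.2834² + 0.0535² = 0.010323 + 0.024056 + 0.009274 + 0.013830 + 0.033051 + 0.000114 + 0.080316 + 0.002862 = 0.173826
B_A = 1 / 0.173826 = 5.7529
Highest B → broadest niche (most generalist): Species C (B = 6.98).

Species C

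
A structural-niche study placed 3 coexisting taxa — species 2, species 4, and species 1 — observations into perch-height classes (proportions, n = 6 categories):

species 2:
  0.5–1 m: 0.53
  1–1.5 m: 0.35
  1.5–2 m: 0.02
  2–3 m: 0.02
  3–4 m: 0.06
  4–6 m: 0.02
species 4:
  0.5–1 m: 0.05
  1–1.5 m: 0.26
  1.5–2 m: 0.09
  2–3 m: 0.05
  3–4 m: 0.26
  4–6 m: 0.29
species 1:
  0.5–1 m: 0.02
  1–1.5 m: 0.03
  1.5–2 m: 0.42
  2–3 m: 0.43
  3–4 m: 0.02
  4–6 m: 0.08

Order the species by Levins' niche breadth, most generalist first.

species 4 > species 1 > species 2

Σp_2ᵢ² = 0.53² + 0.35² + 0.02² + 0.02² + 0.06² + 0.02² = 0.2809 + 0.1225 + 0.0004 + 0.0004 + 0.0036 + 0.0004 = 0.4082
B_2 = 1 / 0.4082 = 2.4498
Σp_4ᵢ² = 0.05² + 0.26² + 0.09² + 0.05² + 0.26² + 0.29² = 0.0025 + 0.0676 + 0.0081 + 0.0025 + 0.0676 + 0.0841 = 0.2324
B_4 = 1 / 0.2324 = 4.3029
Σp_1ᵢ² = 0.02² + 0.03² + 0.42² + 0.43² + 0.02² + 0.08² = 0.0004 + 0.0009 + 0.1764 + 0.1849 + 0.0004 + 0.0064 = 0.3694
B_1 = 1 / 0.3694 = 2.7071
Ranking by B (broadest → narrowest): species 4 (4.30) > species 1 (2.71) > species 2 (2.45)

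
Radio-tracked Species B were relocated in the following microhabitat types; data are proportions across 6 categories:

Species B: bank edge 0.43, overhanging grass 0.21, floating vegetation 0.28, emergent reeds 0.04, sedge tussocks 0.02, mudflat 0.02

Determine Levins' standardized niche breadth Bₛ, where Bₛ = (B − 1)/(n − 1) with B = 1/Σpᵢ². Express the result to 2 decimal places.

Σpᵢ² = 0.43² + 0.21² + 0.28² + 0.04² + 0.02² + 0.02² = 0.1849 + 0.0441 + 0.0784 + 0.0016 + 0.0004 + 0.0004 = 0.3098
B = 1 / 0.3098 = 3.2279
Bₛ = (B − 1)/(n − 1) = (3.2279 − 1)/(6 − 1) = 2.2279/5 = 0.4456

0.45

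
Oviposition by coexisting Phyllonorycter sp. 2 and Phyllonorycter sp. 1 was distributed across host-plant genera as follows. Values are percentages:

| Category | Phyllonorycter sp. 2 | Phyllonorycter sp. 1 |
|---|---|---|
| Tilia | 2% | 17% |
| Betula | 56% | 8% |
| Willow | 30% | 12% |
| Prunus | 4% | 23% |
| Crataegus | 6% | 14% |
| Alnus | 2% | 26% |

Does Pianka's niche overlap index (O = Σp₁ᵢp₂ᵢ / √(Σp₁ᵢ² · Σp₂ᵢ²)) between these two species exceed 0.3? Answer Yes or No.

Yes

Convert percentages to proportions (divide by 100).
Σ p₁ᵢp₂ᵢ = 0.0034 + 0.0448 + 0.0360 + 0.0092 + 0.0084 + 0.0052 = 0.1070
Σp_1ᵢ² = 0.02² + 0.56² + 0.30² + 0.04² + 0.06² + 0.02² = 0.0004 + 0.3136 + 0.0900 + 0.0016 + 0.0036 + 0.0004 = 0.4096
Σp_2ᵢ² = 0.17² + 0.08² + 0.12² + 0.23² + 0.14² + 0.26² = 0.0289 + 0.0064 + 0.0144 + 0.0529 + 0.0196 + 0.0676 = 0.1898
O = 0.1070 / √(0.4096 × 0.1898) = 0.1070 / 0.27882 = 0.3838
O = 0.3838 > 0.3 → Yes.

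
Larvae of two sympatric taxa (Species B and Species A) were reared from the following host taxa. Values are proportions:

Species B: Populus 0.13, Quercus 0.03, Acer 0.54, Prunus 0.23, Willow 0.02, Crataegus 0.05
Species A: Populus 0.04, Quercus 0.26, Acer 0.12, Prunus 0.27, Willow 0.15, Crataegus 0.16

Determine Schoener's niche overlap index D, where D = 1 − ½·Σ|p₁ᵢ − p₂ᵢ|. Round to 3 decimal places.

0.490

Σ|p₁ᵢ − p₂ᵢ| = 0.09 + 0.23 + 0.42 + 0.04 + 0.13 + 0.11 = 1.02
D = 1 − ½ × 1.02 = 1 − 0.510 = 0.49000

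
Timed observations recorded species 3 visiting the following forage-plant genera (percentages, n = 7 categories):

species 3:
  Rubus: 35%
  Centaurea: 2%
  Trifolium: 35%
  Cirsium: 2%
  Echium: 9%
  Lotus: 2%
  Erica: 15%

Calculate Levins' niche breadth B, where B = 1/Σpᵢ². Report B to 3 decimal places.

Convert percentages to proportions (divide by 100).
Σpᵢ² = 0.35² + 0.02² + 0.35² + 0.02² + 0.09² + 0.02² + 0.15² = 0.1225 + 0.0004 + 0.1225 + 0.0004 + 0.0081 + 0.0004 + 0.0225 = 0.2768
B = 1 / 0.2768 = 3.61272

3.613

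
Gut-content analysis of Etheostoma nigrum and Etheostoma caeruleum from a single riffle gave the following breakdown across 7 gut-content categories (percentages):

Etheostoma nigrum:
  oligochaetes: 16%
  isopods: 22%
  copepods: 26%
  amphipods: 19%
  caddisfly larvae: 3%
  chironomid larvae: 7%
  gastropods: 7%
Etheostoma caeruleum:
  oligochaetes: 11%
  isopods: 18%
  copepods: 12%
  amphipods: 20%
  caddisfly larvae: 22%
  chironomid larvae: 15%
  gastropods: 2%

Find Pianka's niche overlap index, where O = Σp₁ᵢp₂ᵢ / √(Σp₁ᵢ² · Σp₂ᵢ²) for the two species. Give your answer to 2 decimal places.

0.81

Convert percentages to proportions (divide by 100).
Σ p₁ᵢp₂ᵢ = 0.0176 + 0.0396 + 0.0312 + 0.0380 + 0.0066 + 0.0105 + 0.0014 = 0.1449
Σp_1ᵢ² = 0.16² + 0.22² + 0.26² + 0.19² + 0.03² + 0.07² + 0.07² = 0.0256 + 0.0484 + 0.0676 + 0.0361 + 0.0009 + 0.0049 + 0.0049 = 0.1884
Σp_2ᵢ² = 0.11² + 0.18² + 0.12² + 0.20² + 0.22² + 0.15² + 0.02² = 0.0121 + 0.0324 + 0.0144 + 0.0400 + 0.0484 + 0.0225 + 0.0004 = 0.1702
O = 0.1449 / √(0.1884 × 0.1702) = 0.1449 / 0.17907 = 0.8092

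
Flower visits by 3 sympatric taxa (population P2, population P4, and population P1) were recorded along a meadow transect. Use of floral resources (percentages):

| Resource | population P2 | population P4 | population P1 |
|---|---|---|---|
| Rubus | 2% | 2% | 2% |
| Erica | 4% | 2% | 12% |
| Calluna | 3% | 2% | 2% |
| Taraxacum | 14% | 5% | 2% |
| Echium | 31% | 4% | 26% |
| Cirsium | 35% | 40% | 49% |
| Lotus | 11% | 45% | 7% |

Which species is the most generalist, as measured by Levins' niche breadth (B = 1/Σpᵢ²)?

Convert percentages to proportions (divide by 100).
Σp_P2ᵢ² = 0.02² + 0.04² + 0.03² + 0.14² + 0.31² + 0.35² + 0.11² = 0.0004 + 0.0016 + 0.0009 + 0.0196 + 0.0961 + 0.1225 + 0.0121 = 0.2532
B_P2 = 1 / 0.2532 = 3.9494
Σp_P4ᵢ² = 0.02² + 0.02² + 0.02² + 0.05² + 0.04² + 0.40² + 0.45² = 0.0004 + 0.0004 + 0.0004 + 0.0025 + 0.0016 + 0.1600 + 0.2025 = 0.3678
B_P4 = 1 / 0.3678 = 2.7189
Σp_P1ᵢ² = 0.02² + 0.12² + 0.02² + 0.02² + 0.26² + 0.49² + 0.07² = 0.0004 + 0.0144 + 0.0004 + 0.0004 + 0.0676 + 0.2401 + 0.0049 = 0.3282
B_P1 = 1 / 0.3282 = 3.0469
Highest B → broadest niche (most generalist): population P2 (B = 3.95).

population P2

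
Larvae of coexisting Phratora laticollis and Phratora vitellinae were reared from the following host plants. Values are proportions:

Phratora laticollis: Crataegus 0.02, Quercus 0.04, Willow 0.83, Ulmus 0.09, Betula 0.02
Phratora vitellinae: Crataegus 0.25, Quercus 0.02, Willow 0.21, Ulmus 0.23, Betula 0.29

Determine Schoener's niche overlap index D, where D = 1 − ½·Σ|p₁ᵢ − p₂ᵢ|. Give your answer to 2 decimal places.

0.36

Σ|p₁ᵢ − p₂ᵢ| = 0.23 + 0.02 + 0.62 + 0.14 + 0.27 = 1.28
D = 1 − ½ × 1.28 = 1 − 0.640 = 0.3600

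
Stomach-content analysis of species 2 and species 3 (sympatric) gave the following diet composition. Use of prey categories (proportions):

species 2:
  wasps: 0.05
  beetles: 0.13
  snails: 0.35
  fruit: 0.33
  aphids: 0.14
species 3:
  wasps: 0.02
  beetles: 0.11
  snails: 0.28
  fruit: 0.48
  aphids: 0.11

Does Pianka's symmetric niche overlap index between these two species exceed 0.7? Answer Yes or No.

Yes

Σ p₁ᵢp₂ᵢ = 0.0010 + 0.0143 + 0.0980 + 0.1584 + 0.0154 = 0.2871
Σp_1ᵢ² = 0.05² + 0.13² + 0.35² + 0.33² + 0.14² = 0.0025 + 0.0169 + 0.1225 + 0.1089 + 0.0196 = 0.2704
Σp_2ᵢ² = 0.02² + 0.11² + 0.28² + 0.48² + 0.11² = 0.0004 + 0.0121 + 0.0784 + 0.2304 + 0.0121 = 0.3334
O = 0.2871 / √(0.2704 × 0.3334) = 0.2871 / 0.30025 = 0.9562
O = 0.9562 > 0.7 → Yes.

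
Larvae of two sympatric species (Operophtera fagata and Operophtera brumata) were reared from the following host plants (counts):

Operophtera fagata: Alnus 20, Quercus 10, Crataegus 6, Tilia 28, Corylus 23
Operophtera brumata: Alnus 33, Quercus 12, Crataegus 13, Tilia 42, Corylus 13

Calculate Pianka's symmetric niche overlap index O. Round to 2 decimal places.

Proportions for Operophtera fagata (n=87): 20/87=0.2299, 10/87=0.1149, 6/87=0.0690, 28/87=0.3218, 23/87=0.2644
Proportions for Operophtera brumata (n=113): 33/113=0.2920, 12/113=0.1062, 13/113=0.1150, 42/113=0.3717, 13/113=0.1150
Σ p₁ᵢp₂ᵢ = 0.067131 + 0.012202 + 0.007935 + 0.119613 + 0.030406 = 0.237287
Σp_1ᵢ² = 0.2299² + 0.1149² + 0.0690² + 0.3218² + 0.2644² = 0.052854 + 0.013202 + 0.004761 + 0.103555 + 0.069907 = 0.244279
Σp_2ᵢ² = 0.2920² + 0.1062² + 0.1150² + 0.3717² + 0.1150² = 0.085264 + 0.011278 + 0.013225 + 0.138161 + 0.013225 = 0.261153
O = 0.237287 / √(0.244279 × 0.261153) = 0.237287 / 0.2525751 = 0.9395

0.94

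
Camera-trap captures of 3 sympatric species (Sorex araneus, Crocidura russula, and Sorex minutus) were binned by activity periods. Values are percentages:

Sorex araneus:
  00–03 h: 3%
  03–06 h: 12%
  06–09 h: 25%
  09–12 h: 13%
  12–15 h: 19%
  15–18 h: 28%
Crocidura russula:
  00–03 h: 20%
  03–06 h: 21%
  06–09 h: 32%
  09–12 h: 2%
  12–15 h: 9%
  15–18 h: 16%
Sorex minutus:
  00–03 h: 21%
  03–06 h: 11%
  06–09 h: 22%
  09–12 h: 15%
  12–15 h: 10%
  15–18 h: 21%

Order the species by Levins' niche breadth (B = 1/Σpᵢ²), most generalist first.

Sorex minutus > Sorex araneus > Crocidura russula

Convert percentages to proportions (divide by 100).
Σp_aranᵢ² = 0.03² + 0.12² + 0.25² + 0.13² + 0.19² + 0.28² = 0.0009 + 0.0144 + 0.0625 + 0.0169 + 0.0361 + 0.0784 = 0.2092
B_aran = 1 / 0.2092 = 4.7801
Σp_russᵢ² = 0.20² + 0.21² + 0.32² + 0.02² + 0.09² + 0.16² = 0.0400 + 0.0441 + 0.1024 + 0.0004 + 0.0081 + 0.0256 = 0.2206
B_russ = 1 / 0.2206 = 4.5331
Σp_minuᵢ² = 0.21² + 0.11² + 0.22² + 0.15² + 0.10² + 0.21² = 0.0441 + 0.0121 + 0.0484 + 0.0225 + 0.0100 + 0.0441 = 0.1812
B_minu = 1 / 0.1812 = 5.5188
Ranking by B (broadest → narrowest): Sorex minutus (5.52) > Sorex araneus (4.78) > Crocidura russula (4.53)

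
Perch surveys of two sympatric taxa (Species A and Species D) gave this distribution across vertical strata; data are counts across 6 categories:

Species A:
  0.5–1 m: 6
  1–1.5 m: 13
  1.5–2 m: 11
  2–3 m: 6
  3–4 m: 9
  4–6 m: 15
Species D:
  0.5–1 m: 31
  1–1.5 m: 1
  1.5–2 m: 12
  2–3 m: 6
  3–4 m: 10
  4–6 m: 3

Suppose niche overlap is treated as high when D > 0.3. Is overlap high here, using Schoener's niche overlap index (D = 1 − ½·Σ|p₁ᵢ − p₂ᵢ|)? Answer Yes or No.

Yes

Proportions for Species A (n=60): 6/60=0.1000, 13/60=0.2167, 11/60=0.1833, 6/60=0.1000, 9/60=0.1500, 15/60=0.2500
Proportions for Species D (n=63): 31/63=0.4921, 1/63=0.0159, 12/63=0.1905, 6/63=0.0952, 10/63=0.1587, 3/63=0.0476
Σ|p₁ᵢ − p₂ᵢ| = 0.3921 + 0.2008 + 0.0072 + 0.0048 + 0.0087 + 0.2024 = 0.8160
D = 1 − ½ × 0.8160 = 1 − 0.40800 = 0.59200
D = 0.59200 > 0.3 → Yes.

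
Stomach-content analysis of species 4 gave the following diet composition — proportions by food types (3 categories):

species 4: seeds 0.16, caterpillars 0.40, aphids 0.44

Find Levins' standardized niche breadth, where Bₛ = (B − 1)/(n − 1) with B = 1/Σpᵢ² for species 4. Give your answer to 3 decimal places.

Σpᵢ² = 0.16² + 0.40² + 0.44² = 0.0256 + 0.1600 + 0.1936 = 0.3792
B = 1 / 0.3792 = 2.63713
Bₛ = (B − 1)/(n − 1) = (2.63713 − 1)/(3 − 1) = 1.63713/2 = 0.81857

0.819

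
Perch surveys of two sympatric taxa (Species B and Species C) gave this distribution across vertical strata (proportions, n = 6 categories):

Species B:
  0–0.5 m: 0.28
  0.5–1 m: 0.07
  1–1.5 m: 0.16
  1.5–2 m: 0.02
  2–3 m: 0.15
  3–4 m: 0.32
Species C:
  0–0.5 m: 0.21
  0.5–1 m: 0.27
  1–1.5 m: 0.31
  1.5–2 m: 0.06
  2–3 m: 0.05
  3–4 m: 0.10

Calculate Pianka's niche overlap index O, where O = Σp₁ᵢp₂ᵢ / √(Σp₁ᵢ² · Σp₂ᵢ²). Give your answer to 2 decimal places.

Σ p₁ᵢp₂ᵢ = 0.0588 + 0.0189 + 0.0496 + 0.0012 + 0.0075 + 0.0320 = 0.1680
Σp_1ᵢ² = 0.28² + 0.07² + 0.16² + 0.02² + 0.15² + 0.32² = 0.0784 + 0.0049 + 0.0256 + 0.0004 + 0.0225 + 0.1024 = 0.2342
Σp_2ᵢ² = 0.21² + 0.27² + 0.31² + 0.06² + 0.05² + 0.10² = 0.0441 + 0.0729 + 0.0961 + 0.0036 + 0.0025 + 0.0100 = 0.2292
O = 0.1680 / √(0.2342 × 0.2292) = 0.1680 / 0.23169 = 0.7251

0.73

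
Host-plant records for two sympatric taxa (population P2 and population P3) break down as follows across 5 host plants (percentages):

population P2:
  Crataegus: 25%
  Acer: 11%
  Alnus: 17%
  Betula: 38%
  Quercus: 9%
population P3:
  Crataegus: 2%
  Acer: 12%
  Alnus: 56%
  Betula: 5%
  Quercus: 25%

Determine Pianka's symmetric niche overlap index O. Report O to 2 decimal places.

Convert percentages to proportions (divide by 100).
Σ p₁ᵢp₂ᵢ = 0.0050 + 0.0132 + 0.0952 + 0.0190 + 0.0225 = 0.1549
Σp_1ᵢ² = 0.25² + 0.11² + 0.17² + 0.38² + 0.09² = 0.0625 + 0.0121 + 0.0289 + 0.1444 + 0.0081 = 0.2560
Σp_2ᵢ² = 0.02² + 0.12² + 0.56² + 0.05² + 0.25² = 0.0004 + 0.0144 + 0.3136 + 0.0025 + 0.0625 = 0.3934
O = 0.1549 / √(0.2560 × 0.3934) = 0.1549 / 0.31735 = 0.4881

0.49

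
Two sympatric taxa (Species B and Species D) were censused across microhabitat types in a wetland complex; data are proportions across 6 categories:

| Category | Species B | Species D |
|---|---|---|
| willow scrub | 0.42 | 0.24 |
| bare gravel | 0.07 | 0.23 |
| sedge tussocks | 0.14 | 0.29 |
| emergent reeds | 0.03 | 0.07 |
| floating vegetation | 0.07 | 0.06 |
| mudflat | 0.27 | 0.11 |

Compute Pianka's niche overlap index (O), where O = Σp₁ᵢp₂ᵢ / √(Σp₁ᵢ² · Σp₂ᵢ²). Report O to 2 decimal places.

0.79

Σ p₁ᵢp₂ᵢ = 0.1008 + 0.0161 + 0.0406 + 0.0021 + 0.0042 + 0.0297 = 0.1935
Σp_1ᵢ² = 0.42² + 0.07² + 0.14² + 0.03² + 0.07² + 0.27² = 0.1764 + 0.0049 + 0.0196 + 0.0009 + 0.0049 + 0.0729 = 0.2796
Σp_2ᵢ² = 0.24² + 0.23² + 0.29² + 0.07² + 0.06² + 0.11² = 0.0576 + 0.0529 + 0.0841 + 0.0049 + 0.0036 + 0.0121 = 0.2152
O = 0.1935 / √(0.2796 × 0.2152) = 0.1935 / 0.24530 = 0.7888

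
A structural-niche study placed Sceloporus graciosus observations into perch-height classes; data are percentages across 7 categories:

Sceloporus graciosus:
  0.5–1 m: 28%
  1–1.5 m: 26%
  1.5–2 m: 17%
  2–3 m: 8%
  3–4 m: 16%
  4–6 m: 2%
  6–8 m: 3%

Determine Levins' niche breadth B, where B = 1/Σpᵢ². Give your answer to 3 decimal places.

4.803

Convert percentages to proportions (divide by 100).
Σpᵢ² = 0.28² + 0.26² + 0.17² + 0.08² + 0.16² + 0.02² + 0.03² = 0.0784 + 0.0676 + 0.0289 + 0.0064 + 0.0256 + 0.0004 + 0.0009 = 0.2082
B = 1 / 0.2082 = 4.80307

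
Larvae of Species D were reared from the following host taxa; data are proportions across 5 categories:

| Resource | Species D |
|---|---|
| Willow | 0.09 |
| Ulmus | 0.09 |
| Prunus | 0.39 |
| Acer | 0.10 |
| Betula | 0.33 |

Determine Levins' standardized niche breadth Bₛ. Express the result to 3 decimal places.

0.620

Σpᵢ² = 0.09² + 0.09² + 0.39² + 0.10² + 0.33² = 0.0081 + 0.0081 + 0.1521 + 0.0100 + 0.1089 = 0.2872
B = 1 / 0.2872 = 3.48189
Bₛ = (B − 1)/(n − 1) = (3.48189 − 1)/(5 − 1) = 2.48189/4 = 0.62047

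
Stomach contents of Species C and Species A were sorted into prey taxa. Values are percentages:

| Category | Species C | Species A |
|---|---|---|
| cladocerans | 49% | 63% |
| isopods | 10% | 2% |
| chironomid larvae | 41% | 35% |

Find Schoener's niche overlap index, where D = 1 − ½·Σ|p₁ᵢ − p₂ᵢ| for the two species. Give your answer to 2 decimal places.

Convert percentages to proportions (divide by 100).
Σ|p₁ᵢ − p₂ᵢ| = 0.14 + 0.08 + 0.06 = 0.28
D = 1 − ½ × 0.28 = 1 − 0.140 = 0.8600

0.86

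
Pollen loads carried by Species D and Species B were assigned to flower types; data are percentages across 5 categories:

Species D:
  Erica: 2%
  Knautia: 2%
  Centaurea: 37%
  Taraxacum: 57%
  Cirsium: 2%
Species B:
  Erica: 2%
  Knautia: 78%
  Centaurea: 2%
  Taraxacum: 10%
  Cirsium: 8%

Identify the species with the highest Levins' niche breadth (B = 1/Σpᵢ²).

Convert percentages to proportions (divide by 100).
Σp_Dᵢ² = 0.02² + 0.02² + 0.37² + 0.57² + 0.02² = 0.0004 + 0.0004 + 0.1369 + 0.3249 + 0.0004 = 0.4630
B_D = 1 / 0.4630 = 2.1598
Σp_Bᵢ² = 0.02² + 0.78² + 0.02² + 0.10² + 0.08² = 0.0004 + 0.6084 + 0.0004 + 0.0100 + 0.0064 = 0.6256
B_B = 1 / 0.6256 = 1.5985
Highest B → broadest niche (most generalist): Species D (B = 2.16).

Species D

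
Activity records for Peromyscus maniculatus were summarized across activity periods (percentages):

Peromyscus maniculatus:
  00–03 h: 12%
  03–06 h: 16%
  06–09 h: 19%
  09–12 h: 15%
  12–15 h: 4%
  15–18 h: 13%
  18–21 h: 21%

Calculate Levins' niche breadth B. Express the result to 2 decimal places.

Convert percentages to proportions (divide by 100).
Σpᵢ² = 0.12² + 0.16² + 0.19² + 0.15² + 0.04² + 0.13² + 0.21² = 0.0144 + 0.0256 + 0.0361 + 0.0225 + 0.0016 + 0.0169 + 0.0441 = 0.1612
B = 1 / 0.1612 = 6.2035

6.20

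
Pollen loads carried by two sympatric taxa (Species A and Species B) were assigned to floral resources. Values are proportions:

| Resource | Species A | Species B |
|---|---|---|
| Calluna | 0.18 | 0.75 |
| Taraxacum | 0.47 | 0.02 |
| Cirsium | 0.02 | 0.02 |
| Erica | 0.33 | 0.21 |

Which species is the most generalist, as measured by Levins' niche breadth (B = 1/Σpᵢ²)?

Σp_Aᵢ² = 0.18² + 0.47² + 0.02² + 0.33² = 0.0324 + 0.2209 + 0.0004 + 0.1089 = 0.3626
B_A = 1 / 0.3626 = 2.7579
Σp_Bᵢ² = 0.75² + 0.02² + 0.02² + 0.21² = 0.5625 + 0.0004 + 0.0004 + 0.0441 = 0.6074
B_B = 1 / 0.6074 = 1.6464
Highest B → broadest niche (most generalist): Species A (B = 2.76).

Species A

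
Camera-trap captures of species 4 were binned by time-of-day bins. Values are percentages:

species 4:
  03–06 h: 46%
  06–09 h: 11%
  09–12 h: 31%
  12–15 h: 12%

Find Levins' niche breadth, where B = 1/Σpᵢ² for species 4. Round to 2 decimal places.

2.99

Convert percentages to proportions (divide by 100).
Σpᵢ² = 0.46² + 0.11² + 0.31² + 0.12² = 0.2116 + 0.0121 + 0.0961 + 0.0144 = 0.3342
B = 1 / 0.3342 = 2.9922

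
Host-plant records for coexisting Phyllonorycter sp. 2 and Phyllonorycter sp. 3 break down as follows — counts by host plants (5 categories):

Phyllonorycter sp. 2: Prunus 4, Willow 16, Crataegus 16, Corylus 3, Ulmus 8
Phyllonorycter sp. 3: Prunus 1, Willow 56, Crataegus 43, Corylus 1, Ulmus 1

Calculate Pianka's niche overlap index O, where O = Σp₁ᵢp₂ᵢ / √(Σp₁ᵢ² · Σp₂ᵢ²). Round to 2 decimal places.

Proportions for Phyllonorycter sp. 2 (n=47): 4/47=0.0851, 16/47=0.3404, 16/47=0.3404, 3/47=0.0638, 8/47=0.1702
Proportions for Phyllonorycter sp. 3 (n=102): 1/102=0.0098, 56/102=0.5490, 43/102=0.4216, 1/102=0.0098, 1/102=0.0098
Σ p₁ᵢp₂ᵢ = 0.000834 + 0.186880 + 0.143513 + 0.000625 + 0.001668 = 0.333520
Σp_1ᵢ² = 0.0851² + 0.3404² + 0.3404² + 0.0638² + 0.1702² = 0.007242 + 0.115872 + 0.115872 + 0.004070 + 0.028968 = 0.272024
Σp_2ᵢ² = 0.0098² + 0.5490² + 0.4216² + 0.0098² + 0.0098² = 0.000096 + 0.301401 + 0.177747 + 0.000096 + 0.000096 = 0.479436
O = 0.333520 / √(0.272024 × 0.479436) = 0.333520 / 0.3611345 = 0.9235

0.92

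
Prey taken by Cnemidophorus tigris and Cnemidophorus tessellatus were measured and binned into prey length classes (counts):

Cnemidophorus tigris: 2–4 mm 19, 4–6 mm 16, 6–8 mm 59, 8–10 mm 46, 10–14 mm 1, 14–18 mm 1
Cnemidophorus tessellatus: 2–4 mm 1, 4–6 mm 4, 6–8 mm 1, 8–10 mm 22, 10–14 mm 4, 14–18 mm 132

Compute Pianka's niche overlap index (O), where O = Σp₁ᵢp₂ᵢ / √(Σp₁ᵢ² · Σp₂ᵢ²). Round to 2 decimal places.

0.12

Proportions for Cnemidophorus tigris (n=142): 19/142=0.1338, 16/142=0.1127, 59/142=0.4155, 46/142=0.3239, 1/142=0.0070, 1/142=0.0070
Proportions for Cnemidophorus tessellatus (n=164): 1/164=0.0061, 4/164=0.0244, 1/164=0.0061, 22/164=0.1341, 4/164=0.0244, 132/164=0.8049
Σ p₁ᵢp₂ᵢ = 0.000816 + 0.002750 + 0.002535 + 0.043435 + 0.000171 + 0.005634 = 0.055341
Σp_1ᵢ² = 0.1338² + 0.1127² + 0.4155² + 0.3239² + 0.0070² + 0.0070² = 0.017902 + 0.012701 + 0.172640 + 0.104911 + 0.000049 + 0.000049 = 0.308252
Σp_2ᵢ² = 0.0061² + 0.0244² + 0.0061² + 0.1341² + 0.0244² + 0.8049² = 0.000037 + 0.000595 + 0.000037 + 0.017983 + 0.000595 + 0.647864 = 0.667111
O = 0.055341 / √(0.308252 × 0.667111) = 0.055341 / 0.4534736 = 0.1220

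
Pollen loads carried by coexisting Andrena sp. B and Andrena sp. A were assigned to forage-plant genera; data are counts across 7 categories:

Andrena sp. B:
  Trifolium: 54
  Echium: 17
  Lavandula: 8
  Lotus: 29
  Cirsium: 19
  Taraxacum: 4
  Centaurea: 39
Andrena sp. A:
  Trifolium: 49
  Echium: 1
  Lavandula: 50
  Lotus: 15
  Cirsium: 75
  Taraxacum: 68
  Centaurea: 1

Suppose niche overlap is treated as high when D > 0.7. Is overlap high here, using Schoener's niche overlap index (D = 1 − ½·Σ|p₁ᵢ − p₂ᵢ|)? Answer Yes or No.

Proportions for Andrena sp. B (n=170): 54/170=0.3176, 17/170=0.1000, 8/170=0.0471, 29/170=0.1706, 19/170=0.1118, 4/170=0.0235, 39/170=0.2294
Proportions for Andrena sp. A (n=259): 49/259=0.1892, 1/259=0.0039, 50/259=0.1931, 15/259=0.0579, 75/259=0.2896, 68/259=0.2625, 1/259=0.0039
Σ|p₁ᵢ − p₂ᵢ| = 0.1284 + 0.0961 + 0.1460 + 0.1127 + 0.1778 + 0.2390 + 0.2255 = 1.1255
D = 1 − ½ × 1.1255 = 1 − 0.56275 = 0.43725
D = 0.43725 < 0.7 → No.

No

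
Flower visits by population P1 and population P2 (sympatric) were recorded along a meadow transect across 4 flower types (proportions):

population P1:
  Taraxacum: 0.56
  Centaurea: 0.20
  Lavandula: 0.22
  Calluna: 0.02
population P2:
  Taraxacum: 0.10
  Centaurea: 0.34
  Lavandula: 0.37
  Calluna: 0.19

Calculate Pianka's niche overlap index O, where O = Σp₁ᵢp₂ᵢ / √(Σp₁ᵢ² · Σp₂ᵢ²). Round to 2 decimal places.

0.60

Σ p₁ᵢp₂ᵢ = 0.0560 + 0.0680 + 0.0814 + 0.0038 = 0.2092
Σp_1ᵢ² = 0.56² + 0.20² + 0.22² + 0.02² = 0.3136 + 0.0400 + 0.0484 + 0.0004 = 0.4024
Σp_2ᵢ² = 0.10² + 0.34² + 0.37² + 0.19² = 0.0100 + 0.1156 + 0.1369 + 0.0361 = 0.2986
O = 0.2092 / √(0.4024 × 0.2986) = 0.2092 / 0.34664 = 0.6035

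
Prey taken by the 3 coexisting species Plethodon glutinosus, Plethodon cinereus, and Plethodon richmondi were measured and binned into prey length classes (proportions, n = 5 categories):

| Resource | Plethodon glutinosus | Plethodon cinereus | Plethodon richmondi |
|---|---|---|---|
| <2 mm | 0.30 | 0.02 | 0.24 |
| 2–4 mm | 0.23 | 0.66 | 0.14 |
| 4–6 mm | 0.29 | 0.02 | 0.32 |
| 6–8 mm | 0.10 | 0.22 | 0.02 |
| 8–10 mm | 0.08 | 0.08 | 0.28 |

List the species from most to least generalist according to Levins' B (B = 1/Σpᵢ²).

Σp_glutᵢ² = 0.30² + 0.23² + 0.29² + 0.10² + 0.08² = 0.0900 + 0.0529 + 0.0841 + 0.0100 + 0.0064 = 0.2434
B_glut = 1 / 0.2434 = 4.1085
Σp_cineᵢ² = 0.02² + 0.66² + 0.02² + 0.22² + 0.08² = 0.0004 + 0.4356 + 0.0004 + 0.0484 + 0.0064 = 0.4912
B_cine = 1 / 0.4912 = 2.0358
Σp_richᵢ² = 0.24² + 0.14² + 0.32² + 0.02² + 0.28² = 0.0576 + 0.0196 + 0.1024 + 0.0004 + 0.0784 = 0.2584
B_rich = 1 / 0.2584 = 3.8700
Ranking by B (broadest → narrowest): Plethodon glutinosus (4.11) > Plethodon richmondi (3.87) > Plethodon cinereus (2.04)

Plethodon glutinosus > Plethodon richmondi > Plethodon cinereus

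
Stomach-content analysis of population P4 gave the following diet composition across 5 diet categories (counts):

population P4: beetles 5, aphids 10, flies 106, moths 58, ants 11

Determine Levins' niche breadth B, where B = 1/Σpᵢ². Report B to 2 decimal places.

Proportions for population P4 (n=190): 5/190=0.0263, 10/190=0.0526, 106/190=0.5579, 58/190=0.3053, 11/190=0.0579
Σpᵢ² = 0.0263² + 0.0526² + 0.5579² + 0.3053² + 0.0579² = 0.000692 + 0.002767 + 0.311252 + 0.093208 + 0.003352 = 0.411271
B = 1 / 0.411271 = 2.4315

2.43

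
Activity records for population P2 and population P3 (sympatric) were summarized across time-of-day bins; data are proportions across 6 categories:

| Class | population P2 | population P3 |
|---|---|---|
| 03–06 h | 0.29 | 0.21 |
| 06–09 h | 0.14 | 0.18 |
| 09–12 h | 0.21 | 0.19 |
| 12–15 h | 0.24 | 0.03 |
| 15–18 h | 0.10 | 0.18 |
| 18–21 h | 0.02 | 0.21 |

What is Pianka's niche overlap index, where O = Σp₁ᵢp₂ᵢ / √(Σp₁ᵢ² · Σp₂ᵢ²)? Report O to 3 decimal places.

Σ p₁ᵢp₂ᵢ = 0.0609 + 0.0252 + 0.0399 + 0.0072 + 0.0180 + 0.0042 = 0.1554
Σp_1ᵢ² = 0.29² + 0.14² + 0.21² + 0.24² + 0.10² + 0.02² = 0.0841 + 0.0196 + 0.0441 + 0.0576 + 0.0100 + 0.0004 = 0.2158
Σp_2ᵢ² = 0.21² + 0.18² + 0.19² + 0.03² + 0.18² + 0.21² = 0.0441 + 0.0324 + 0.0361 + 0.0009 + 0.0324 + 0.0441 = 0.1900
O = 0.1554 / √(0.2158 × 0.1900) = 0.1554 / 0.202490 = 0.76745

0.767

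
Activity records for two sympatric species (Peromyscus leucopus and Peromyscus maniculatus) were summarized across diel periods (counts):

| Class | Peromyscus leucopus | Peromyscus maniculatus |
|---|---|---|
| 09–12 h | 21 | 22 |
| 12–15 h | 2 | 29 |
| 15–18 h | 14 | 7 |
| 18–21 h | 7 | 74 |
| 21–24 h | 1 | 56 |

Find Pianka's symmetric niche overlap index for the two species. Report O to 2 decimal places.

Proportions for Peromyscus leucopus (n=45): 21/45=0.4667, 2/45=0.0444, 14/45=0.3111, 7/45=0.1556, 1/45=0.0222
Proportions for Peromyscus maniculatus (n=188): 22/188=0.1170, 29/188=0.1543, 7/188=0.0372, 74/188=0.3936, 56/188=0.2979
Σ p₁ᵢp₂ᵢ = 0.054604 + 0.006851 + 0.011573 + 0.061244 + 0.006613 = 0.140885
Σp_1ᵢ² = 0.4667² + 0.0444² + 0.3111² + 0.1556² + 0.0222² = 0.217809 + 0.001971 + 0.096783 + 0.024211 + 0.000493 = 0.341267
Σp_2ᵢ² = 0.1170² + 0.1543² + 0.0372² + 0.3936² + 0.2979² = 0.013689 + 0.023808 + 0.001384 + 0.154921 + 0.088744 = 0.282546
O = 0.140885 / √(0.341267 × 0.282546) = 0.140885 / 0.3105215 = 0.4537

0.45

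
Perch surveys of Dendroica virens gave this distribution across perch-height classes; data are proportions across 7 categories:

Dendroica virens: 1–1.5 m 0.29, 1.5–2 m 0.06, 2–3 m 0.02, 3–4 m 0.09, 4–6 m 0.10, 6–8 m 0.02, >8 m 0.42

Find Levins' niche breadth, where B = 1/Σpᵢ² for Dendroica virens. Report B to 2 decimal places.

Σpᵢ² = 0.29² + 0.06² + 0.02² + 0.09² + 0.10² + 0.02² + 0.42² = 0.0841 + 0.0036 + 0.0004 + 0.0081 + 0.0100 + 0.0004 + 0.1764 = 0.2830
B = 1 / 0.2830 = 3.5336

3.53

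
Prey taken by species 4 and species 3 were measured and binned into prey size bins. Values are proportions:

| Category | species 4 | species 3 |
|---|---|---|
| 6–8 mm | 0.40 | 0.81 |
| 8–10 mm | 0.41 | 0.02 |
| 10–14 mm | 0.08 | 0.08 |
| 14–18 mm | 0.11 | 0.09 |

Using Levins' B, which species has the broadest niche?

species 4

Σp_4ᵢ² = 0.40² + 0.41² + 0.08² + 0.11² = 0.1600 + 0.1681 + 0.0064 + 0.0121 = 0.3466
B_4 = 1 / 0.3466 = 2.8852
Σp_3ᵢ² = 0.81² + 0.02² + 0.08² + 0.09² = 0.6561 + 0.0004 + 0.0064 + 0.0081 = 0.6710
B_3 = 1 / 0.6710 = 1.4903
Highest B → broadest niche (most generalist): species 4 (B = 2.89).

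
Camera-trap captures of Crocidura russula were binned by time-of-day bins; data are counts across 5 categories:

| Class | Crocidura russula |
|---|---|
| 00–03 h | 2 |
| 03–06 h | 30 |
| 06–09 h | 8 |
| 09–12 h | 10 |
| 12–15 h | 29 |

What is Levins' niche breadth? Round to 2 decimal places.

3.27

Proportions for Crocidura russula (n=79): 2/79=0.0253, 30/79=0.3797, 8/79=0.1013, 10/79=0.1266, 29/79=0.3671
Σpᵢ² = 0.0253² + 0.3797² + 0.1013² + 0.1266² + 0.3671² = 0.000640 + 0.144172 + 0.010262 + 0.016028 + 0.134762 = 0.305864
B = 1 / 0.305864 = 3.2694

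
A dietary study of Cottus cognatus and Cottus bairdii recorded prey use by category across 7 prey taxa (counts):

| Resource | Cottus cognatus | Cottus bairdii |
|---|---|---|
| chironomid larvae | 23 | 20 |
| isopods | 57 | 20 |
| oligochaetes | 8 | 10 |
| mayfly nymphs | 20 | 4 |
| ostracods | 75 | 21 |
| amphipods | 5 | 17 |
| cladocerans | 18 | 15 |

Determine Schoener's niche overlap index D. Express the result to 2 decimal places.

0.68

Proportions for Cottus cognatus (n=206): 23/206=0.1117, 57/206=0.2767, 8/206=0.0388, 20/206=0.0971, 75/206=0.3641, 5/206=0.0243, 18/206=0.0874
Proportions for Cottus bairdii (n=107): 20/107=0.1869, 20/107=0.1869, 10/107=0.0935, 4/107=0.0374, 21/107=0.1963, 17/107=0.1589, 15/107=0.1402
Σ|p₁ᵢ − p₂ᵢ| = 0.0752 + 0.0898 + 0.0547 + 0.0597 + 0.1678 + 0.1346 + 0.0528 = 0.6346
D = 1 − ½ × 0.6346 = 1 − 0.31730 = 0.68270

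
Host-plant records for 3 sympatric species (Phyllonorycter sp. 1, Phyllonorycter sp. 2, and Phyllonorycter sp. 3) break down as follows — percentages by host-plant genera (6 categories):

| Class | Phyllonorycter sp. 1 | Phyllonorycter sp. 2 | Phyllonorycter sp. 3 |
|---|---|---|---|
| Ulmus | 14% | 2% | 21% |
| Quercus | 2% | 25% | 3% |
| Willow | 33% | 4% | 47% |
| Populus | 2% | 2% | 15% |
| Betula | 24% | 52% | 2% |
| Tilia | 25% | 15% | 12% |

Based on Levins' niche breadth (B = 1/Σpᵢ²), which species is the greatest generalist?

Convert percentages to proportions (divide by 100).
Σp_1ᵢ² = 0.14² + 0.02² + 0.33² + 0.02² + 0.24² + 0.25² = 0.0196 + 0.0004 + 0.1089 + 0.0004 + 0.0576 + 0.0625 = 0.2494
B_1 = 1 / 0.2494 = 4.0096
Σp_2ᵢ² = 0.02² + 0.25² + 0.04² + 0.02² + 0.52² + 0.15² = 0.0004 + 0.0625 + 0.0016 + 0.0004 + 0.2704 + 0.0225 = 0.3578
B_2 = 1 / 0.3578 = 2.7949
Σp_3ᵢ² = 0.21² + 0.03² + 0.47² + 0.15² + 0.02² + 0.12² = 0.0441 + 0.0009 + 0.2209 + 0.0225 + 0.0004 + 0.0144 = 0.3032
B_3 = 1 / 0.3032 = 3.2982
Highest B → broadest niche (most generalist): Phyllonorycter sp. 1 (B = 4.01).

Phyllonorycter sp. 1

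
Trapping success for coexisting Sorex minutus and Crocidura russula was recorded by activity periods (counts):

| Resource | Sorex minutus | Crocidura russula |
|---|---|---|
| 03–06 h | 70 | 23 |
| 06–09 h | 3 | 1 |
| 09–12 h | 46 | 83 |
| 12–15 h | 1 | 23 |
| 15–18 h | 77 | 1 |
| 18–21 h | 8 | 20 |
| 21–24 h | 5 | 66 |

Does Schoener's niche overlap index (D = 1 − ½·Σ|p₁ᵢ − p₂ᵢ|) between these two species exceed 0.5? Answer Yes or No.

No

Proportions for Sorex minutus (n=210): 70/210=0.3333, 3/210=0.0143, 46/210=0.2190, 1/210=0.0048, 77/210=0.3667, 8/210=0.0381, 5/210=0.0238
Proportions for Crocidura russula (n=217): 23/217=0.1060, 1/217=0.0046, 83/217=0.3825, 23/217=0.1060, 1/217=0.0046, 20/217=0.0922, 66/217=0.3041
Σ|p₁ᵢ − p₂ᵢ| = 0.2273 + 0.0097 + 0.1635 + 0.1012 + 0.3621 + 0.0541 + 0.2803 = 1.1982
D = 1 − ½ × 1.1982 = 1 − 0.59910 = 0.40090
D = 0.40090 < 0.5 → No.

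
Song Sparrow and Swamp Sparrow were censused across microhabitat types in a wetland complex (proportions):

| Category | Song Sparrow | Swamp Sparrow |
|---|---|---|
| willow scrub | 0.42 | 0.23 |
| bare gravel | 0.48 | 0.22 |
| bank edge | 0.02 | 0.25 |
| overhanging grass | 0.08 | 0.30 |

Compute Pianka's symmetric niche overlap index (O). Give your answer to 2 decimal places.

Σ p₁ᵢp₂ᵢ = 0.0966 + 0.1056 + 0.0050 + 0.0240 = 0.2312
Σp_1ᵢ² = 0.42² + 0.48² + 0.02² + 0.08² = 0.1764 + 0.2304 + 0.0004 + 0.0064 = 0.4136
Σp_2ᵢ² = 0.23² + 0.22² + 0.25² + 0.30² = 0.0529 + 0.0484 + 0.0625 + 0.0900 = 0.2538
O = 0.2312 / √(0.4136 × 0.2538) = 0.2312 / 0.32399 = 0.7136

0.71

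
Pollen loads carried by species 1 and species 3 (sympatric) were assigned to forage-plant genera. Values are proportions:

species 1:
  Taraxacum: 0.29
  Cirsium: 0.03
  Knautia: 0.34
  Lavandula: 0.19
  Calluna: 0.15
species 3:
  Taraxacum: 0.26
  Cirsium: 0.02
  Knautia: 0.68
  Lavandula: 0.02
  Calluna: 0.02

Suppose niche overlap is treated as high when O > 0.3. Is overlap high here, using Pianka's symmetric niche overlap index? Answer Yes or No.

Yes

Σ p₁ᵢp₂ᵢ = 0.0754 + 0.0006 + 0.2312 + 0.0038 + 0.0030 = 0.3140
Σp_1ᵢ² = 0.29² + 0.03² + 0.34² + 0.19² + 0.15² = 0.0841 + 0.0009 + 0.1156 + 0.0361 + 0.0225 = 0.2592
Σp_2ᵢ² = 0.26² + 0.02² + 0.68² + 0.02² + 0.02² = 0.0676 + 0.0004 + 0.4624 + 0.0004 + 0.0004 = 0.5312
O = 0.3140 / √(0.2592 × 0.5312) = 0.3140 / 0.37106 = 0.8462
O = 0.8462 > 0.3 → Yes.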